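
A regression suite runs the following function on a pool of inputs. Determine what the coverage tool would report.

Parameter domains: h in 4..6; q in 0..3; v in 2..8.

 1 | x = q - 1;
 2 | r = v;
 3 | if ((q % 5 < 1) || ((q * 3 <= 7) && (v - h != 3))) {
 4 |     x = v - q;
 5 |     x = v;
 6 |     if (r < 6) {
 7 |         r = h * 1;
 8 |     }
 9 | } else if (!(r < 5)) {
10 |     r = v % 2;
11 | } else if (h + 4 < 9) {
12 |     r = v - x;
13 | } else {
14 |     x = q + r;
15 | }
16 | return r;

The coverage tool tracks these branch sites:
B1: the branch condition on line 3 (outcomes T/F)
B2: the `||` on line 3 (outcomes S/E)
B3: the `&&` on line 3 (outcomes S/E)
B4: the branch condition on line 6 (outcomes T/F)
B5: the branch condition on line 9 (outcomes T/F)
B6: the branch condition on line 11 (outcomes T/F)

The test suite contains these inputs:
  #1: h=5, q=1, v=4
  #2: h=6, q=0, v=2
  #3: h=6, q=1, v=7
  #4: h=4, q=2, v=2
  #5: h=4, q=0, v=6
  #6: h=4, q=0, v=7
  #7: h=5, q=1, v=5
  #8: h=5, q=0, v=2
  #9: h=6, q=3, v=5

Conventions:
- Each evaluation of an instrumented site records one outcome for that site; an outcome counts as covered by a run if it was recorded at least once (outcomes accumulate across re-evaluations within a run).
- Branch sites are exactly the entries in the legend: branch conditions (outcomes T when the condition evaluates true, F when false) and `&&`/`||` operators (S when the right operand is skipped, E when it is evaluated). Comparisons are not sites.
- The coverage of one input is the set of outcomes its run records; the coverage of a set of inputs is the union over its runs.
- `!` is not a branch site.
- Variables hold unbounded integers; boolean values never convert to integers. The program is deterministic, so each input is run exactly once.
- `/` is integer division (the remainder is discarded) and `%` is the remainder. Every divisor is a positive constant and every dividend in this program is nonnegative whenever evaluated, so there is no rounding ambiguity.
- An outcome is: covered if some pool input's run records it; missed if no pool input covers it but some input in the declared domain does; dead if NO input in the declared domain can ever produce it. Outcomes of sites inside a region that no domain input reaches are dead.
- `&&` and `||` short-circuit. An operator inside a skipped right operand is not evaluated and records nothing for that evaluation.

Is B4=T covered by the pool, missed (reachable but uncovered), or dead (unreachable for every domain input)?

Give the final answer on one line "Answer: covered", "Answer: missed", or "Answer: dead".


B4=T is recorded by pool input(s) 1, 2, 4, 7, 8 -> covered
Answer: covered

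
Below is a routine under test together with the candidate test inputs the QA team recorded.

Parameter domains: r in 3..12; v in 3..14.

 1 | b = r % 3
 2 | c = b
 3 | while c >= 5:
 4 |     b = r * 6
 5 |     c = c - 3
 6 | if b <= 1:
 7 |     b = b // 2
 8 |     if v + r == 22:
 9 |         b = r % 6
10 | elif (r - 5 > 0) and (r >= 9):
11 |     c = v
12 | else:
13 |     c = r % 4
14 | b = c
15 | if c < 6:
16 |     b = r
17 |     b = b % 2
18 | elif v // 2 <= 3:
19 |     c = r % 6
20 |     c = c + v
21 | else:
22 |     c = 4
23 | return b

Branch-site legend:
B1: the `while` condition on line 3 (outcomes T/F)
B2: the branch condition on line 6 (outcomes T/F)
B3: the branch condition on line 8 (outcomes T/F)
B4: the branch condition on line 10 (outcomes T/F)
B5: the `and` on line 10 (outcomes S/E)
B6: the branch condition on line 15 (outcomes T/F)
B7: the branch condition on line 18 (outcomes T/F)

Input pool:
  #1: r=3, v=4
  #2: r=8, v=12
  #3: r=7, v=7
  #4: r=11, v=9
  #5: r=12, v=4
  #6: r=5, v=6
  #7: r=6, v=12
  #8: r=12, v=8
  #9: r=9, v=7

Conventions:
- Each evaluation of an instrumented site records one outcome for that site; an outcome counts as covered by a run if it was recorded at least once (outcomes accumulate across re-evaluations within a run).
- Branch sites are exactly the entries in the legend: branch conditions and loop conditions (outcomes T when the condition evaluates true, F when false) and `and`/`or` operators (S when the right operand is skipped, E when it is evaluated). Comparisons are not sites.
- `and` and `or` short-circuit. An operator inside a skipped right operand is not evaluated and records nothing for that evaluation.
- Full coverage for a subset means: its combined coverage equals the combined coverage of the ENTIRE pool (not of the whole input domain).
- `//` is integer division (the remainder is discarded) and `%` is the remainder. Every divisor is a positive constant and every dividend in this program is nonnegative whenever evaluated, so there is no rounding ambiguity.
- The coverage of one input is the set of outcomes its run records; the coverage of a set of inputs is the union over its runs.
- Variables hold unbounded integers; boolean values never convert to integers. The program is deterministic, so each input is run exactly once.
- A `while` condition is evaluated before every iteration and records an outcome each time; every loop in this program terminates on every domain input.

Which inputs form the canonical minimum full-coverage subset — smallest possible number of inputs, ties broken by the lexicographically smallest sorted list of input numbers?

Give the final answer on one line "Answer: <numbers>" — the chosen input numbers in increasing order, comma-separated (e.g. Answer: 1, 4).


input #1 (r=3, v=4): events B1->F, B2->T, B3->F, B6->T; covers B1=F, B2=T, B3=F, B6=T
input #2 (r=8, v=12): events B1->F, B2->F, B5->E, B4->F, B6->T; covers B1=F, B2=F, B4=F, B5=E, B6=T
input #3 (r=7, v=7): events B1->F, B2->T, B3->F, B6->T; covers B1=F, B2=T, B3=F, B6=T
input #4 (r=11, v=9): events B1->F, B2->F, B5->E, B4->T, B6->F, B7->F; covers B1=F, B2=F, B4=T, B5=E, B6=F, B7=F
input #5 (r=12, v=4): events B1->F, B2->T, B3->F, B6->T; covers B1=F, B2=T, B3=F, B6=T
input #6 (r=5, v=6): events B1->F, B2->F, B5->S, B4->F, B6->T; covers B1=F, B2=F, B4=F, B5=S, B6=T
input #7 (r=6, v=12): events B1->F, B2->T, B3->F, B6->T; covers B1=F, B2=T, B3=F, B6=T
input #8 (r=12, v=8): events B1->F, B2->T, B3->F, B6->T; covers B1=F, B2=T, B3=F, B6=T
input #9 (r=9, v=7): events B1->F, B2->T, B3->F, B6->T; covers B1=F, B2=T, B3=F, B6=T
together the pool reaches 11 outcomes: B1=F, B2=T, B2=F, B3=F, B4=T, B4=F, B5=S, B5=E, B6=T, B6=F, B7=F
every size-1 subset falls short of the 11 outcomes (best: 6/11)
every size-2 subset falls short of the 11 outcomes (best: 9/11)
size 3: inputs {1, 4, 6} cover all 11 outcomes, and no lexicographically smaller subset of this size does
Answer: 1, 4, 6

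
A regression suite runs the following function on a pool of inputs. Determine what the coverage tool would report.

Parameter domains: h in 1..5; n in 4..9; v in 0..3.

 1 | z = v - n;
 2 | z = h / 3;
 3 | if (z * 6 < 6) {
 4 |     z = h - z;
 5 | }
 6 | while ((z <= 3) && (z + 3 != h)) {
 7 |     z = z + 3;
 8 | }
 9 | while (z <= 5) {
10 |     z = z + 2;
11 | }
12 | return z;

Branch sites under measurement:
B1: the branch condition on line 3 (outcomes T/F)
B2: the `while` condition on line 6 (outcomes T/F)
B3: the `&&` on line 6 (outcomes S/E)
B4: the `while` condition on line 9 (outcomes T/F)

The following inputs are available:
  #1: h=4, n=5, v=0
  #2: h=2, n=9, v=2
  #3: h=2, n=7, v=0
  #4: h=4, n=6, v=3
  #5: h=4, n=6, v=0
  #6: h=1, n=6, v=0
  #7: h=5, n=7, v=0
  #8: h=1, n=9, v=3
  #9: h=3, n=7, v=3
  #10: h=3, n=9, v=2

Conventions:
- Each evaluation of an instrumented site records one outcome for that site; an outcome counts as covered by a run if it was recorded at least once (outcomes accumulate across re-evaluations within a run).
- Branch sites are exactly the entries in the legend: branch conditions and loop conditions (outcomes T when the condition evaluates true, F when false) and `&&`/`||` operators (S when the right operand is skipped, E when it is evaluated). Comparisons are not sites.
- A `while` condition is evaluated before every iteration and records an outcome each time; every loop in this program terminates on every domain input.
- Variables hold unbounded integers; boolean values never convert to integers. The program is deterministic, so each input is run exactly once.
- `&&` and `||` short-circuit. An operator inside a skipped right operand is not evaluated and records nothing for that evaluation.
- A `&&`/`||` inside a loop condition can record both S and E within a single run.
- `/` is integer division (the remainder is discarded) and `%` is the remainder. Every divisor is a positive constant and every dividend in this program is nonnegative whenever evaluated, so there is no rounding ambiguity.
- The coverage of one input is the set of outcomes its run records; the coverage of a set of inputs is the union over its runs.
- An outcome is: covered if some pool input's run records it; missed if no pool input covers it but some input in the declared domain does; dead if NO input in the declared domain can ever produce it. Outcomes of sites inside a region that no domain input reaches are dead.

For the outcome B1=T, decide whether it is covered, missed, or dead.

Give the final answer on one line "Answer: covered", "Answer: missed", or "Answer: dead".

B1=T is recorded by pool input(s) 2, 3, 6, 8 -> covered

Answer: covered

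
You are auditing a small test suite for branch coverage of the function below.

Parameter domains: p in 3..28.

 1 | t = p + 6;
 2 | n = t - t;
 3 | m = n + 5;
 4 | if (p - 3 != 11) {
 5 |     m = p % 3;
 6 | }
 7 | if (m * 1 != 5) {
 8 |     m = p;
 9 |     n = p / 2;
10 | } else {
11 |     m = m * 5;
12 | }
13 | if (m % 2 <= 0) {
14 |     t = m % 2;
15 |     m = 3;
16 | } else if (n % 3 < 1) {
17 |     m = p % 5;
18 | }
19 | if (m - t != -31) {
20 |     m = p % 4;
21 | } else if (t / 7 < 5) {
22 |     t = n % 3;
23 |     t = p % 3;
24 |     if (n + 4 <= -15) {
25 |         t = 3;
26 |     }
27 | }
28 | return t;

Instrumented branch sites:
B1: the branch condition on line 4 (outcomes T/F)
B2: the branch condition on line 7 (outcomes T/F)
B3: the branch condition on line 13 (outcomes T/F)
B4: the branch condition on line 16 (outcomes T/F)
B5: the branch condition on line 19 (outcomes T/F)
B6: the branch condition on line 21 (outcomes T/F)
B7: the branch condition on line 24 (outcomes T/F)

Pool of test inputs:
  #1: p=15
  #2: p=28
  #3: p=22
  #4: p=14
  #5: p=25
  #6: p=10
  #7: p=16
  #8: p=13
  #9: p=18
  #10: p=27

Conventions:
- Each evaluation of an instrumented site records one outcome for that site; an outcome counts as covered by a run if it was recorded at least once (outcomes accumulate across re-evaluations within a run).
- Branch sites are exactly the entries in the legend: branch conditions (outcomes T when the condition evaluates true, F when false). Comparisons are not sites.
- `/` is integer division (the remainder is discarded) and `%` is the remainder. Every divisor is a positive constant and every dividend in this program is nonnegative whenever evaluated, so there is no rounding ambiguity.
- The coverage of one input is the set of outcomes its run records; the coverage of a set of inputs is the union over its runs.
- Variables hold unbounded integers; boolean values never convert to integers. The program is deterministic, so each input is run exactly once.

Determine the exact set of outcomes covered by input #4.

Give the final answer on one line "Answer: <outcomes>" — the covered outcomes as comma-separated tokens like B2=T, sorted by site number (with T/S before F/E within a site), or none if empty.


Simulating input #4 (p=14) step by step:
  B1->F, B2->F, B3->F, B4->T, B5->T
collecting distinct outcomes: B1=F, B2=F, B3=F, B4=T, B5=T
Answer: B1=F, B2=F, B3=F, B4=T, B5=T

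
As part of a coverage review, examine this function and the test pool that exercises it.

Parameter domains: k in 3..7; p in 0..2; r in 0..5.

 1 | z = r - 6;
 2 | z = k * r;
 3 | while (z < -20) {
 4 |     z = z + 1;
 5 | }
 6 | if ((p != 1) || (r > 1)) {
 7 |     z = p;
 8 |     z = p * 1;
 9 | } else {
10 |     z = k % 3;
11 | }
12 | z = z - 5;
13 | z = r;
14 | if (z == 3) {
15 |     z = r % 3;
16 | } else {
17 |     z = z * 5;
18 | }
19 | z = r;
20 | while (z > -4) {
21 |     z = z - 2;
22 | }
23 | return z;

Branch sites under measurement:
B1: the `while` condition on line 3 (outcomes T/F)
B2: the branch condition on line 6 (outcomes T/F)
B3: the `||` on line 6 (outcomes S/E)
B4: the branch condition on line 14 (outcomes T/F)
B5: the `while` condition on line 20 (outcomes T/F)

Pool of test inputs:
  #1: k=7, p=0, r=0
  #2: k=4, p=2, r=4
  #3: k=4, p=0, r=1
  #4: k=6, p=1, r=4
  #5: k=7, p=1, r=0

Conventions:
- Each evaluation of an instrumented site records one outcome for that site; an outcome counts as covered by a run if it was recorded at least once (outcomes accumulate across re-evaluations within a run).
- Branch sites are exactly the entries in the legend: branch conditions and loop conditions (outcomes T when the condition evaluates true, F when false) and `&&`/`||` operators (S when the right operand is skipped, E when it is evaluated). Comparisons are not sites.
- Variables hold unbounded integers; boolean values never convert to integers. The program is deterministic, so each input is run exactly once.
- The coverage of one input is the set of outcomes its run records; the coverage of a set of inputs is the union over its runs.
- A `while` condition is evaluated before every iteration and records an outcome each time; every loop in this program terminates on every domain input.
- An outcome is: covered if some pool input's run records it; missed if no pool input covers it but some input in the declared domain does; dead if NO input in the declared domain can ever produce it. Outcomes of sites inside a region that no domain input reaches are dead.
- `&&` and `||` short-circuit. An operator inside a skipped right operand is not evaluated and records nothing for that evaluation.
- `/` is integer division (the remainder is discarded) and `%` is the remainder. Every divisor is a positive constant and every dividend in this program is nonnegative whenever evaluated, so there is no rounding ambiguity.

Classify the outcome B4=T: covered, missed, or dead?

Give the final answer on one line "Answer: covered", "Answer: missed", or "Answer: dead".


no pool input records B4=T
but domain input (k=3, p=0, r=3) does record it -> reachable, so missed
Answer: missed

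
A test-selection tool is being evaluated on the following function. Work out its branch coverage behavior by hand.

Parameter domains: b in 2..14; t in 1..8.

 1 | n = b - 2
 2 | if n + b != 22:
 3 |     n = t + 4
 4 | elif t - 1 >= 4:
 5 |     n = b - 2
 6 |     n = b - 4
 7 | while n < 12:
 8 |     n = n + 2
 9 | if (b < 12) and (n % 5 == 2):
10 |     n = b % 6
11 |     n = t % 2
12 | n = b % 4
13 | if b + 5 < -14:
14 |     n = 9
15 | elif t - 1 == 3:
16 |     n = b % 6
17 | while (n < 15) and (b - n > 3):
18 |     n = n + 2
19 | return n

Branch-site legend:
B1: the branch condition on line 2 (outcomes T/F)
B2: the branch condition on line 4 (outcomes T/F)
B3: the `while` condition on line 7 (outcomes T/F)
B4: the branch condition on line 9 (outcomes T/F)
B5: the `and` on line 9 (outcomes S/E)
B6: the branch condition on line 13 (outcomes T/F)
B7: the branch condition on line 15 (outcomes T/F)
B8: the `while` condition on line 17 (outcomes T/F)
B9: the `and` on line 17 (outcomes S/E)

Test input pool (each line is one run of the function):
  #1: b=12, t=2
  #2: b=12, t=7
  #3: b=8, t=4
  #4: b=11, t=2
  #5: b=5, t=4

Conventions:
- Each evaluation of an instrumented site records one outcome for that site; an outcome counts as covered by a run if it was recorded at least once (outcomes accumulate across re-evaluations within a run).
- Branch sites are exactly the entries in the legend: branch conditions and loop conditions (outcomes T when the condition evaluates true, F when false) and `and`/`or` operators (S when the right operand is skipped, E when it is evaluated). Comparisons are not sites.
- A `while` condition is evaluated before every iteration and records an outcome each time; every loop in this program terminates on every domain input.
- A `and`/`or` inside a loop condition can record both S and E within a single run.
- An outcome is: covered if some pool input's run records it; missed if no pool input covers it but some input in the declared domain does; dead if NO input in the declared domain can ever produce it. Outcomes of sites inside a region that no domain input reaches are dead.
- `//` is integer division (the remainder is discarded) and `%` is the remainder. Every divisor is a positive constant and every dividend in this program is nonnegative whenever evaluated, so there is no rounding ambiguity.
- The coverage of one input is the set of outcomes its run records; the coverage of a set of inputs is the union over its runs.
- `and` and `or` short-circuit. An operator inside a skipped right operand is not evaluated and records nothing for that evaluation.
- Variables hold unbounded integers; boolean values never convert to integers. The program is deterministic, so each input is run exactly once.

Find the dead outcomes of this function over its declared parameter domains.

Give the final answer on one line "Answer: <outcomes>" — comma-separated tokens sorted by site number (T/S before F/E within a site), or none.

running all 104 domain inputs and tallying outcomes:
  B6=T: zero occurrences over every domain input -> dead
  B9=S: zero occurrences over every domain input -> dead
  reachable outcomes have witnesses, e.g. B1=T (e.g. b=2, t=1), B1=F (e.g. b=12, t=1), B2=T (e.g. b=12, t=5), B2=F (e.g. b=12, t=1)

Answer: B6=T, B9=S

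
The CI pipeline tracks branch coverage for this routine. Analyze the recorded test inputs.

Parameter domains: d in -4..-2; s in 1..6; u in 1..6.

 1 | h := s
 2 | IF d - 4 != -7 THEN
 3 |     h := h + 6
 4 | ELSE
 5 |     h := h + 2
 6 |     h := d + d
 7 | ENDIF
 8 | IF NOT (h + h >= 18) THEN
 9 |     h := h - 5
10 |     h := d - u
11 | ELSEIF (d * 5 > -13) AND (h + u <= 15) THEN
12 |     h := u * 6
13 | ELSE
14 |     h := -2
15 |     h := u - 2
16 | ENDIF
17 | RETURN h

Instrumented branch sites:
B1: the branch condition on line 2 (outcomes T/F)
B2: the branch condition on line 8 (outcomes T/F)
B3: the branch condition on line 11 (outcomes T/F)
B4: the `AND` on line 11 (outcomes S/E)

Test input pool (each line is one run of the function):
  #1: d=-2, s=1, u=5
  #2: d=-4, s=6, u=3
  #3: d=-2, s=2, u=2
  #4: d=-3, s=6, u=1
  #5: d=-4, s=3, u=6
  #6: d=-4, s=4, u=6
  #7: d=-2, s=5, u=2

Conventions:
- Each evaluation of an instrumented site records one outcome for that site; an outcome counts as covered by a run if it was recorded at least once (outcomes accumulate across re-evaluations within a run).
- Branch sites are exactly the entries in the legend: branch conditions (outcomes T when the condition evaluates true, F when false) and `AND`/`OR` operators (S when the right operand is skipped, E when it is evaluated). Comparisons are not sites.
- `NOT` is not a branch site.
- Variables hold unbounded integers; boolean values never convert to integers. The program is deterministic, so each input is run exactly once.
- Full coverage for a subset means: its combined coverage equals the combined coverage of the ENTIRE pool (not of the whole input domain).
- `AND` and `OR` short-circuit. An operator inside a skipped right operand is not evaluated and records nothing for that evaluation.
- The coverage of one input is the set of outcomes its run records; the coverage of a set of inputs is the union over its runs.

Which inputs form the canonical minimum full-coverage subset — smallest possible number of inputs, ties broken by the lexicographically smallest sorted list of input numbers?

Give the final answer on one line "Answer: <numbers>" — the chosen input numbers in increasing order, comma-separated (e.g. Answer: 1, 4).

#1 (d=-2, s=1, u=5) -> covered: B1=T, B2=T
#2 (d=-4, s=6, u=3) -> covered: B1=T, B2=F, B3=F, B4=S
#3 (d=-2, s=2, u=2) -> covered: B1=T, B2=T
#4 (d=-3, s=6, u=1) -> covered: B1=F, B2=T
#5 (d=-4, s=3, u=6) -> covered: B1=T, B2=F, B3=F, B4=S
#6 (d=-4, s=4, u=6) -> covered: B1=T, B2=F, B3=F, B4=S
#7 (d=-2, s=5, u=2) -> covered: B1=T, B2=F, B3=T, B4=E
together the pool reaches 8 outcomes: B1=T, B1=F, B2=T, B2=F, B3=T, B3=F, B4=S, B4=E
size 1 is not enough: best union over all size-1 subsets is 4/8
size 2 is not enough: best union over all size-2 subsets is 6/8
at size 3, {2, 4, 7} reaches all 8 outcomes; every lexicographically earlier size-3 subset fails

Answer: 2, 4, 7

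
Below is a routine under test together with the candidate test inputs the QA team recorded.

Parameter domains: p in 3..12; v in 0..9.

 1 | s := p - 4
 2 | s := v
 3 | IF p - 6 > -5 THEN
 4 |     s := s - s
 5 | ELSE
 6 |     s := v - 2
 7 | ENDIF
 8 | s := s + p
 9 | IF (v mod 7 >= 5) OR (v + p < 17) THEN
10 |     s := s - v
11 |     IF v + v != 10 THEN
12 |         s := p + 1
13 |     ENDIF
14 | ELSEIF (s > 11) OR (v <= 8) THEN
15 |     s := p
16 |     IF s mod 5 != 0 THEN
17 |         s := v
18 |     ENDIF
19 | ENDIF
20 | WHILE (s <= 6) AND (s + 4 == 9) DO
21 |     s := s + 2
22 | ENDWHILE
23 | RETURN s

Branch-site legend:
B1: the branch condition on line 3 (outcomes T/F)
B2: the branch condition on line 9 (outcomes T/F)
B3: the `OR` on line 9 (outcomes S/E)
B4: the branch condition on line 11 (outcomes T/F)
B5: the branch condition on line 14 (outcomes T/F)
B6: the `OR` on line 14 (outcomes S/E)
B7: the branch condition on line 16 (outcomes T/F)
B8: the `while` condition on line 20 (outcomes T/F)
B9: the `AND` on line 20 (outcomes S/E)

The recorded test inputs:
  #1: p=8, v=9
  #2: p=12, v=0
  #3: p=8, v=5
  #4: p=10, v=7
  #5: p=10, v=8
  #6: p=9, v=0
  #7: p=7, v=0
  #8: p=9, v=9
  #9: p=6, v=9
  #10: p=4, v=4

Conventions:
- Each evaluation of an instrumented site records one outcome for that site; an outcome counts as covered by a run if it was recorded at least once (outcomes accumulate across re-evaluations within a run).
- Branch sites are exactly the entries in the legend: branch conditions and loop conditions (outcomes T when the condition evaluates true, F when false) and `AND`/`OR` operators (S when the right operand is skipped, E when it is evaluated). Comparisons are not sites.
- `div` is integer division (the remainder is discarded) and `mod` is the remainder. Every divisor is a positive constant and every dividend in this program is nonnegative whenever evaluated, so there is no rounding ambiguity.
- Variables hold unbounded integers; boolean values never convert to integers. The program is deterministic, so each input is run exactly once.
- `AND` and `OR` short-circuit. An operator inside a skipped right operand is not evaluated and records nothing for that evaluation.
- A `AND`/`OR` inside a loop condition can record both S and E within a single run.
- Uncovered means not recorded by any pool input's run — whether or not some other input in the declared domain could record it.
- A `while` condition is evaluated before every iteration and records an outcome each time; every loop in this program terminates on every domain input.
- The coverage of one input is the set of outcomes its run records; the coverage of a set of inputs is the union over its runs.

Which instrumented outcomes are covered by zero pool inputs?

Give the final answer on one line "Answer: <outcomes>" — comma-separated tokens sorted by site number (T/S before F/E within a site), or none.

input #1 (p=8, v=9): covers B1=T, B2=F, B3=E, B5=F, B6=E, B8=F, B9=S
input #2 (p=12, v=0): covers B1=T, B2=T, B3=E, B4=T, B8=F, B9=S
input #3 (p=8, v=5): covers B1=T, B2=T, B3=S, B4=F, B8=F, B9=E
input #4 (p=10, v=7): covers B1=T, B2=F, B3=E, B5=T, B6=E, B7=F, B8=F, B9=S
input #5 (p=10, v=8): covers B1=T, B2=F, B3=E, B5=T, B6=E, B7=F, B8=F, B9=S
input #6 (p=9, v=0): covers B1=T, B2=T, B3=E, B4=T, B8=F, B9=S
input #7 (p=7, v=0): covers B1=T, B2=T, B3=E, B4=T, B8=F, B9=S
input #8 (p=9, v=9): covers B1=T, B2=F, B3=E, B5=F, B6=E, B8=F, B9=S
input #9 (p=6, v=9): covers B1=T, B2=T, B3=E, B4=T, B8=F, B9=S
input #10 (p=4, v=4): covers B1=T, B2=T, B3=E, B4=T, B8=T, B8=F, B9=S, B9=E
union over the pool: B1=T, B2=T, B2=F, B3=S, B3=E, B4=T, B4=F, B5=T, B5=F, B6=E, B7=F, B8=T, B8=F, B9=S, B9=E
uncovered (3 of 18): B1=F, B6=S, B7=T

Answer: B1=F, B6=S, B7=T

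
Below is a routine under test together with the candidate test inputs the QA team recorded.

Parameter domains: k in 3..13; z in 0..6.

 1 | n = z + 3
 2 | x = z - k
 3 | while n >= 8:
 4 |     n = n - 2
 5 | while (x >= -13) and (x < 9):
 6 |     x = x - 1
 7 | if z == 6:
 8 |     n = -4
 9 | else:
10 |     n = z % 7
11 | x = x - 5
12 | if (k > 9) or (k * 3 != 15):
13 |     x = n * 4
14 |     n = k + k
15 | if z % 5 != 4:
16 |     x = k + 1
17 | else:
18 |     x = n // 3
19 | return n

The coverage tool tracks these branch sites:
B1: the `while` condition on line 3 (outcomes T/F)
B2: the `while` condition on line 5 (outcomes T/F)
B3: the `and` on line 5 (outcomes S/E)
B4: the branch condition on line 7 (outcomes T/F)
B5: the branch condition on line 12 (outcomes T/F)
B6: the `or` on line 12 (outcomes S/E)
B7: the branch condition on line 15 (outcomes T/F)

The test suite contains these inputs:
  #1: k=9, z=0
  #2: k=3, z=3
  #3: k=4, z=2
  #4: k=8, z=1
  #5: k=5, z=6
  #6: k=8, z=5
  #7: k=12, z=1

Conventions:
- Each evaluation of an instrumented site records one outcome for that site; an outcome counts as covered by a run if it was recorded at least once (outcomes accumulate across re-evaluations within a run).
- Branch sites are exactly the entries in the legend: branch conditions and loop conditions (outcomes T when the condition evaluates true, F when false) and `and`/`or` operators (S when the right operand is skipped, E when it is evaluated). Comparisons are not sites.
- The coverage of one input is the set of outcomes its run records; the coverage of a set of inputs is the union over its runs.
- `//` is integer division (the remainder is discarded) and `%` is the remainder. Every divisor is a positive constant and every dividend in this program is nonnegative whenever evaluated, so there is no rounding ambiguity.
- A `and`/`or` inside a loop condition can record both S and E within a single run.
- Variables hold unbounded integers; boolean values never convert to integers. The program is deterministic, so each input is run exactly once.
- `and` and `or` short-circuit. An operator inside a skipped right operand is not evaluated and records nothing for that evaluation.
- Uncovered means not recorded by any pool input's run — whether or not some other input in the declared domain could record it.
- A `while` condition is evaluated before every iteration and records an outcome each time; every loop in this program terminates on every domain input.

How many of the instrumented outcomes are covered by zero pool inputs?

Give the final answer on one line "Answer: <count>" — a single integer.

#1 (k=9, z=0) -> B1->F, B3->E, B2->T, B3->E, B2->T, B3->E, B2->T, B3->E, B2->T, B3->E, B2->T, B3->S, B2->F, B4->F, ...; covered: B1=F, B2=T, B2=F, B3=S, B3=E, B4=F, B5=T, B6=E, B7=T
#2 (k=3, z=3) -> B1->F, B3->E, B2->T, B3->E, B2->T, B3->E, B2->T, B3->E, B2->T, B3->E, B2->T, B3->E, B2->T, B3->E, ...; covered: B1=F, B2=T, B2=F, B3=S, B3=E, B4=F, B5=T, B6=E, B7=T
#3 (k=4, z=2) -> B1->F, B3->E, B2->T, B3->E, B2->T, B3->E, B2->T, B3->E, B2->T, B3->E, B2->T, B3->E, B2->T, B3->E, ...; covered: B1=F, B2=T, B2=F, B3=S, B3=E, B4=F, B5=T, B6=E, B7=T
#4 (k=8, z=1) -> B1->F, B3->E, B2->T, B3->E, B2->T, B3->E, B2->T, B3->E, B2->T, B3->E, B2->T, B3->E, B2->T, B3->E, ...; covered: B1=F, B2=T, B2=F, B3=S, B3=E, B4=F, B5=T, B6=E, B7=T
#5 (k=5, z=6) -> B1->T, B1->F, B3->E, B2->T, B3->E, B2->T, B3->E, B2->T, B3->E, B2->T, B3->E, B2->T, B3->E, B2->T, ...; covered: B1=T, B1=F, B2=T, B2=F, B3=S, B3=E, B4=T, B5=F, B6=E, B7=T
#6 (k=8, z=5) -> B1->T, B1->F, B3->E, B2->T, B3->E, B2->T, B3->E, B2->T, B3->E, B2->T, B3->E, B2->T, B3->E, B2->T, ...; covered: B1=T, B1=F, B2=T, B2=F, B3=S, B3=E, B4=F, B5=T, B6=E, B7=T
#7 (k=12, z=1) -> B1->F, B3->E, B2->T, B3->E, B2->T, B3->E, B2->T, B3->S, B2->F, B4->F, B6->S, B5->T, B7->T; covered: B1=F, B2=T, B2=F, B3=S, B3=E, B4=F, B5=T, B6=S, B7=T
union over the pool: B1=T, B1=F, B2=T, B2=F, B3=S, B3=E, B4=T, B4=F, B5=T, B5=F, B6=S, B6=E, B7=T
uncovered (1 of 14): B7=F

Answer: 1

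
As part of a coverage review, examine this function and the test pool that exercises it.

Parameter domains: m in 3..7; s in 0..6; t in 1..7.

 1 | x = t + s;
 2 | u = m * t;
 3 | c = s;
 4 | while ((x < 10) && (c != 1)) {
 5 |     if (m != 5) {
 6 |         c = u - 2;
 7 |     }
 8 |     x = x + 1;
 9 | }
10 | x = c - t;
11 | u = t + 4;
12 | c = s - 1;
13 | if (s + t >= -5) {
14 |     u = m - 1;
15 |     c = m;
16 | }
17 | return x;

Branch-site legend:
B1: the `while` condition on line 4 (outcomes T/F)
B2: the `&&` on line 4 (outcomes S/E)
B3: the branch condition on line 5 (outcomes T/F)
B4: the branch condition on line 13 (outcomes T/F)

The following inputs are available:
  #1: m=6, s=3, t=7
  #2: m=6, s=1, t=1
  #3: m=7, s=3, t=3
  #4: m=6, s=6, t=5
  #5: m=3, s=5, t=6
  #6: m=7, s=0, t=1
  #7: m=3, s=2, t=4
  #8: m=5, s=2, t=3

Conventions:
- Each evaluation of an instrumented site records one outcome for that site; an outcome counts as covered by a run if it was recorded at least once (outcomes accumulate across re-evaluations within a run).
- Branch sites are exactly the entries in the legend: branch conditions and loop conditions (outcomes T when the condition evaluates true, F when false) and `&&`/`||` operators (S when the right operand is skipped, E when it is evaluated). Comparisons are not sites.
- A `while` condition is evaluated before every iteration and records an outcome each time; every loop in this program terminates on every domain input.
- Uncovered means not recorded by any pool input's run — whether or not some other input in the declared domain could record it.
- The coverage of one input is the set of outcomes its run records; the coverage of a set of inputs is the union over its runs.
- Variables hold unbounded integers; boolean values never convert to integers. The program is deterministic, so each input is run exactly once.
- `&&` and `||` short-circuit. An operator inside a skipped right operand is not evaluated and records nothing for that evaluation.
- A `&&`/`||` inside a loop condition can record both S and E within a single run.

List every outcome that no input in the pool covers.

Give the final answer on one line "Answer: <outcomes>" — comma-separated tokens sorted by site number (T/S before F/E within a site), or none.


#1 (m=6, s=3, t=7) -> B2->S, B1->F, B4->T; covered: B1=F, B2=S, B4=T
#2 (m=6, s=1, t=1) -> B2->E, B1->F, B4->T; covered: B1=F, B2=E, B4=T
#3 (m=7, s=3, t=3) -> B2->E, B1->T, B3->T, B2->E, B1->T, B3->T, B2->E, B1->T, B3->T, B2->E, B1->T, B3->T, B2->S, B1->F, ...; covered: B1=T, B1=F, B2=S, B2=E, B3=T, B4=T
#4 (m=6, s=6, t=5) -> B2->S, B1->F, B4->T; covered: B1=F, B2=S, B4=T
#5 (m=3, s=5, t=6) -> B2->S, B1->F, B4->T; covered: B1=F, B2=S, B4=T
#6 (m=7, s=0, t=1) -> B2->E, B1->T, B3->T, B2->E, B1->T, B3->T, B2->E, B1->T, B3->T, B2->E, B1->T, B3->T, B2->E, B1->T, ...; covered: B1=T, B1=F, B2=S, B2=E, B3=T, B4=T
#7 (m=3, s=2, t=4) -> B2->E, B1->T, B3->T, B2->E, B1->T, B3->T, B2->E, B1->T, B3->T, B2->E, B1->T, B3->T, B2->S, B1->F, ...; covered: B1=T, B1=F, B2=S, B2=E, B3=T, B4=T
#8 (m=5, s=2, t=3) -> B2->E, B1->T, B3->F, B2->E, B1->T, B3->F, B2->E, B1->T, B3->F, B2->E, B1->T, B3->F, B2->E, B1->T, ...; covered: B1=T, B1=F, B2=S, B2=E, B3=F, B4=T
union over the pool: B1=T, B1=F, B2=S, B2=E, B3=T, B3=F, B4=T
uncovered (1 of 8): B4=F
Answer: B4=F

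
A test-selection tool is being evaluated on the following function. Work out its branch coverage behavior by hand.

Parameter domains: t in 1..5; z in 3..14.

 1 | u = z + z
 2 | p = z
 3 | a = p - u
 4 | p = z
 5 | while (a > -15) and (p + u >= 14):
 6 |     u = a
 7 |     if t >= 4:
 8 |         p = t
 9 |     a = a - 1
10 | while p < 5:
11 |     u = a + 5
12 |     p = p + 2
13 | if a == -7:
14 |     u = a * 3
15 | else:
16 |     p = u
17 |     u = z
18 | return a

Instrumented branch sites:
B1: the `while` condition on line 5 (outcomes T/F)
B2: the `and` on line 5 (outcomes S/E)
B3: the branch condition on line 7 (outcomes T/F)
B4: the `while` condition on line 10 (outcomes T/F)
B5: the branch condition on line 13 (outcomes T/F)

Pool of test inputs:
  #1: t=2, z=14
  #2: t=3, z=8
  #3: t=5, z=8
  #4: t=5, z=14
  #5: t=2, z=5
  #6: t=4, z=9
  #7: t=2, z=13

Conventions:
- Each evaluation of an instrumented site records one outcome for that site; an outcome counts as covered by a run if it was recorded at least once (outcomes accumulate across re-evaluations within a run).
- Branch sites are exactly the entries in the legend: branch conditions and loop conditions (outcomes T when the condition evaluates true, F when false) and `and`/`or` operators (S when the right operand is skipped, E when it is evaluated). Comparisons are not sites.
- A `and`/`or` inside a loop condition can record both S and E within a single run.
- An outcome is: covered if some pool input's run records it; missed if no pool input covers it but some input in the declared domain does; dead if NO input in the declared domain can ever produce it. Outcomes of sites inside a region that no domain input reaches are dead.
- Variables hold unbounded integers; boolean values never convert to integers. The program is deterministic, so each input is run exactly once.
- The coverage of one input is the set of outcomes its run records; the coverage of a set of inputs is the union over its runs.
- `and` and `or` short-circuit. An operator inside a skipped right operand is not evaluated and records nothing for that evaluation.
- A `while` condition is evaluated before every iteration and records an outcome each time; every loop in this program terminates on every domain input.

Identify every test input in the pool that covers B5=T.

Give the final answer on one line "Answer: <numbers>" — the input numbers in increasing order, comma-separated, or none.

input #1 (t=2, z=14): does not record B5=T
input #2 (t=3, z=8): does not record B5=T
input #3 (t=5, z=8): does not record B5=T
input #4 (t=5, z=14): does not record B5=T
input #5 (t=2, z=5): does not record B5=T
input #6 (t=4, z=9): does not record B5=T
input #7 (t=2, z=13): does not record B5=T

Answer: none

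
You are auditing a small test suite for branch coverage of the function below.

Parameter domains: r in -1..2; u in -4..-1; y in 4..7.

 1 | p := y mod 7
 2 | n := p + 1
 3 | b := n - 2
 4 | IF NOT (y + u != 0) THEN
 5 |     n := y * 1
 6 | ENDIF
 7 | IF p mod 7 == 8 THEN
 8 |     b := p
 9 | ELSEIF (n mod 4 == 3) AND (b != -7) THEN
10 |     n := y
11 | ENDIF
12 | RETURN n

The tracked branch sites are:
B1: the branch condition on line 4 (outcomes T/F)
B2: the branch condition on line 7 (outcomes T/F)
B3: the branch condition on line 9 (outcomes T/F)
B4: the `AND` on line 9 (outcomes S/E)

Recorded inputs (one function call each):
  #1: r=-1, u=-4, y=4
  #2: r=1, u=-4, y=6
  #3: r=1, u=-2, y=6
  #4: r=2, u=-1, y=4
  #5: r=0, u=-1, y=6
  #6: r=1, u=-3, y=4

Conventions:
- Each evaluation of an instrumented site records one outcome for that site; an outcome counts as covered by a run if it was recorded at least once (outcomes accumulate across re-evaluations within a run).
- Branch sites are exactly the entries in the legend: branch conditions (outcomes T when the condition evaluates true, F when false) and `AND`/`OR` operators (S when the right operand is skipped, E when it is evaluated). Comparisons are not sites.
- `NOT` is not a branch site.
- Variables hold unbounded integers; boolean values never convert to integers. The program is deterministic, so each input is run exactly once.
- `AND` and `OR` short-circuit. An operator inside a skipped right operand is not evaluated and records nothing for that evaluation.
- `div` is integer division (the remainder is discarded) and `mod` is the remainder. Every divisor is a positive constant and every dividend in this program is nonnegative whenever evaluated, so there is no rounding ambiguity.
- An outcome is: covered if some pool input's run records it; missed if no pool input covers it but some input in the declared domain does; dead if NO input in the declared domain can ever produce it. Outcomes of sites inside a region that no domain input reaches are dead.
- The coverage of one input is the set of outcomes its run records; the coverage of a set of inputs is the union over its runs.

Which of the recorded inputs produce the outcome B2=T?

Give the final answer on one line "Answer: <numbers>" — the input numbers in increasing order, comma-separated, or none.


input #1 (r=-1, u=-4, y=4): does not produce B2=T
input #2 (r=1, u=-4, y=6): does not produce B2=T
input #3 (r=1, u=-2, y=6): does not produce B2=T
input #4 (r=2, u=-1, y=4): does not produce B2=T
input #5 (r=0, u=-1, y=6): does not produce B2=T
input #6 (r=1, u=-3, y=4): does not produce B2=T
Answer: none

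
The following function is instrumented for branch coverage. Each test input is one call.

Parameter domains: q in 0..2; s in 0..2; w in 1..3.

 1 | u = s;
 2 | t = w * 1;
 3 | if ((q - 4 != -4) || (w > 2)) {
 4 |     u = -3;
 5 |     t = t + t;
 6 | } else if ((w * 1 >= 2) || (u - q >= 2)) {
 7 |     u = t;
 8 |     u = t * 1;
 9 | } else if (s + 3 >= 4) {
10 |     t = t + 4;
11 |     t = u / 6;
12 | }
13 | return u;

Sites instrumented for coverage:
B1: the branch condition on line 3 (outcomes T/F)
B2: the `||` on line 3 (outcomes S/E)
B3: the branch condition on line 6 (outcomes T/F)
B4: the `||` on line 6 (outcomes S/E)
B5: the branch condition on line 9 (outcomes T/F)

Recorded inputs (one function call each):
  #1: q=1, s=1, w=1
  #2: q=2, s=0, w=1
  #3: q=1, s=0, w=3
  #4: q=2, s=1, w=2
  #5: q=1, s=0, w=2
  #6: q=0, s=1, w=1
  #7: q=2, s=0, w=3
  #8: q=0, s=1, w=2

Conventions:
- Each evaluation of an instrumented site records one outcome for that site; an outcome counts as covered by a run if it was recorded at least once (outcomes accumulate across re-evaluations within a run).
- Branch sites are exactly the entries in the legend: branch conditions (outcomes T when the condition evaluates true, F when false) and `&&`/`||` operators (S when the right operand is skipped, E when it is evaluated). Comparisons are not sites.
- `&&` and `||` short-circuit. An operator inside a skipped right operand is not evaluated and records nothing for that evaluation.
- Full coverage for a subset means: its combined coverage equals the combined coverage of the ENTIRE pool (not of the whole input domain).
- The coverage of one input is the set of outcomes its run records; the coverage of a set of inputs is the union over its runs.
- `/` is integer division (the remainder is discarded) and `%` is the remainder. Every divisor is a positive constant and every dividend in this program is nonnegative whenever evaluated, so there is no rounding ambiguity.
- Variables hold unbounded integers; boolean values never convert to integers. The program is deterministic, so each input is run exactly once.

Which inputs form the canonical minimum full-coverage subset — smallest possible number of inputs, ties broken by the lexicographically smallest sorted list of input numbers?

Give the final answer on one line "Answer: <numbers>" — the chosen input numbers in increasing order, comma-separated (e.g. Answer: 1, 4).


input #1, q=1, s=1, w=1: events B2->S, B1->T; outcomes B1=T, B2=S
input #2, q=2, s=0, w=1: events B2->S, B1->T; outcomes B1=T, B2=S
input #3, q=1, s=0, w=3: events B2->S, B1->T; outcomes B1=T, B2=S
input #4, q=2, s=1, w=2: events B2->S, B1->T; outcomes B1=T, B2=S
input #5, q=1, s=0, w=2: events B2->S, B1->T; outcomes B1=T, B2=S
input #6, q=0, s=1, w=1: events B2->E, B1->F, B4->E, B3->F, B5->T; outcomes B1=F, B2=E, B3=F, B4=E, B5=T
input #7, q=2, s=0, w=3: events B2->S, B1->T; outcomes B1=T, B2=S
input #8, q=0, s=1, w=2: events B2->E, B1->F, B4->S, B3->T; outcomes B1=F, B2=E, B3=T, B4=S
pool-wide coverage (9 outcomes): B1=T, B1=F, B2=S, B2=E, B3=T, B3=F, B4=S, B4=E, B5=T
checked all size-1 subsets: none covers 9 outcomes (max 5/9)
checked all size-2 subsets: none covers 9 outcomes (max 7/9)
size 3: inputs {1, 6, 8} cover all 9 outcomes, and no lexicographically smaller subset of this size does
Answer: 1, 6, 8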